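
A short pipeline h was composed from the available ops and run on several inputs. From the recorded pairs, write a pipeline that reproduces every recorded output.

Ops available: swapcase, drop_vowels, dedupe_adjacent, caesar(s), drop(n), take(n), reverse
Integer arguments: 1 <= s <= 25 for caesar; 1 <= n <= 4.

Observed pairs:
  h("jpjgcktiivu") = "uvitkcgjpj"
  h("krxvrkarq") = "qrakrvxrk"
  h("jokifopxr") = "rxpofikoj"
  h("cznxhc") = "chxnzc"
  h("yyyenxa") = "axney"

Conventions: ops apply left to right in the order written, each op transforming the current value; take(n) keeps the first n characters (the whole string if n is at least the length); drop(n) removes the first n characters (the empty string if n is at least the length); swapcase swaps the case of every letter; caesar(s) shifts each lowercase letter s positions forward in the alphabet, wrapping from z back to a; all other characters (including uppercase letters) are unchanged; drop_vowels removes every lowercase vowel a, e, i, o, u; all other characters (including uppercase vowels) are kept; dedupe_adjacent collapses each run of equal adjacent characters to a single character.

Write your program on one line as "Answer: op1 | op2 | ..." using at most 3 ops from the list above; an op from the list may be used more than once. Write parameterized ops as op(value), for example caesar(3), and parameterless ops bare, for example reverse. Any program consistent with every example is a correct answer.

dedupe_adjacent | reverse

Check, running the answer program on each example:
  "jpjgcktiivu" -> "jpjgcktivu" -> "uvitkcgjpj"
  "krxvrkarq" -> "krxvrkarq" -> "qrakrvxrk"
  "jokifopxr" -> "jokifopxr" -> "rxpofikoj"
  "cznxhc" -> "cznxhc" -> "chxnzc"
  "yyyenxa" -> "yenxa" -> "axney"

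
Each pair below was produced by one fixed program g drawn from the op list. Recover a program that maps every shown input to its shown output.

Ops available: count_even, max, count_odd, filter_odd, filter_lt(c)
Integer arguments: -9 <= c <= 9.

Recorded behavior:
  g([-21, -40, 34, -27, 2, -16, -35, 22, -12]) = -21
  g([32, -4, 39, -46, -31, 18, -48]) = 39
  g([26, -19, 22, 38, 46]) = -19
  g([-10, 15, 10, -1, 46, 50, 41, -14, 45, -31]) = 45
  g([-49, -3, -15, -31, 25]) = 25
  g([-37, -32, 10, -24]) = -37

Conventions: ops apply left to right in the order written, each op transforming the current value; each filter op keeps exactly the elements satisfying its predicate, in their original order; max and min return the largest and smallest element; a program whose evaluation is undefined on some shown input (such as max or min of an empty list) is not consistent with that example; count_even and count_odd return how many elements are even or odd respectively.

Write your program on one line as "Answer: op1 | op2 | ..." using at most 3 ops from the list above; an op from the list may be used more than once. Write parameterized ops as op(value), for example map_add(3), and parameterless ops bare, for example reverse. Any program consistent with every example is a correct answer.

filter_odd | max

Check, running the answer program on each example:
  [-21, -40, 34, -27, 2, -16, -35, 22, -12] -> [-21, -27, -35] -> -21
  [32, -4, 39, -46, -31, 18, -48] -> [39, -31] -> 39
  [26, -19, 22, 38, 46] -> [-19] -> -19
  [-10, 15, 10, -1, 46, 50, 41, -14, 45, -31] -> [15, -1, 41, 45, -31] -> 45
  [-49, -3, -15, -31, 25] -> [-49, -3, -15, -31, 25] -> 25
  [-37, -32, 10, -24] -> [-37] -> -37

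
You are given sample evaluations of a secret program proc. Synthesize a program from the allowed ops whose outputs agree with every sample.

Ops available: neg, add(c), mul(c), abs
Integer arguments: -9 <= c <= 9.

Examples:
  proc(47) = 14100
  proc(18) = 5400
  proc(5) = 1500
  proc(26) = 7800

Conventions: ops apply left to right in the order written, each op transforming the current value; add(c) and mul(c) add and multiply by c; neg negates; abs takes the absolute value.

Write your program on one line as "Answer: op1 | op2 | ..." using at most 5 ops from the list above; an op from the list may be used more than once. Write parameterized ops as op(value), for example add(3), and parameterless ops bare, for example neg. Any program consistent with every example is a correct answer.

mul(2) | mul(5) | mul(-6) | mul(-5)

Check, running the answer program on each example:
  47 -> 94 -> 470 -> -2820 -> 14100
  18 -> 36 -> 180 -> -1080 -> 5400
  5 -> 10 -> 50 -> -300 -> 1500
  26 -> 52 -> 260 -> -1560 -> 7800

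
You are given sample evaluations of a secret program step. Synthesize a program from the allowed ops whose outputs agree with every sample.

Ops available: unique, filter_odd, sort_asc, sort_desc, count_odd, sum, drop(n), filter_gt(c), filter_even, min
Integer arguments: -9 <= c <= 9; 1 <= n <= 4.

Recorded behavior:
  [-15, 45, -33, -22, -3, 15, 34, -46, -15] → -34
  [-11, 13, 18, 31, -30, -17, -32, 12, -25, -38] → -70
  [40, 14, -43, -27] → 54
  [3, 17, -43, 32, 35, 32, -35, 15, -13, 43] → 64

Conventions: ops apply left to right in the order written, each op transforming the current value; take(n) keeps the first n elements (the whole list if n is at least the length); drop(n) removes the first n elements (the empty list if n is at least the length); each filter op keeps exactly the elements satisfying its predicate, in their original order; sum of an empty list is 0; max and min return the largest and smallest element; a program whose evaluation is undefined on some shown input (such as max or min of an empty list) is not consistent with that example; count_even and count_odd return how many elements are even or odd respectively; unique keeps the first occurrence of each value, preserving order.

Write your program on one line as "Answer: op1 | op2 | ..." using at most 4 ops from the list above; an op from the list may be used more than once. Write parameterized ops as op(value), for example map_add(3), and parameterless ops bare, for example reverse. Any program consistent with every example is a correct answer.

filter_even | sort_asc | sum

Check, running the answer program on each example:
  [-15, 45, -33, -22, -3, 15, 34, -46, -15] -> [-22, 34, -46] -> [-46, -22, 34] -> -34
  [-11, 13, 18, 31, -30, -17, -32, 12, -25, -38] -> [18, -30, -32, 12, -38] -> [-38, -32, -30, 12, 18] -> -70
  [40, 14, -43, -27] -> [40, 14] -> [14, 40] -> 54
  [3, 17, -43, 32, 35, 32, -35, 15, -13, 43] -> [32, 32] -> [32, 32] -> 64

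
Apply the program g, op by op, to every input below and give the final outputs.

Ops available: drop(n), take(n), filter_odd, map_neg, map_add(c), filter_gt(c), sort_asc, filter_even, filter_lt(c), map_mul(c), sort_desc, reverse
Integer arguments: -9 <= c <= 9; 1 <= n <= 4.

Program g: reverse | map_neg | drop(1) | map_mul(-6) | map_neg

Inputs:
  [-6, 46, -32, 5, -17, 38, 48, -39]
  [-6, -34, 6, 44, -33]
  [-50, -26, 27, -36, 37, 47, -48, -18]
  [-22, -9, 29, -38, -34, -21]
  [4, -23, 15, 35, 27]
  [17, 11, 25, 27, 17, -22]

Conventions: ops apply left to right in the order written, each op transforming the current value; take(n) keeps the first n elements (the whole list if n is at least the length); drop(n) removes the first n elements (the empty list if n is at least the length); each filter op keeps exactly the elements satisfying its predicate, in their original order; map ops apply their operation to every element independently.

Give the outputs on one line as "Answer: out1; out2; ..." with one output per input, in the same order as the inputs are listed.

[-288, -228, 102, -30, 192, -276, 36]; [-264, -36, 204, 36]; [288, -282, -222, 216, -162, 156, 300]; [204, 228, -174, 54, 132]; [-210, -90, 138, -24]; [-102, -162, -150, -66, -102]

Execution, op by op:
  [-6, 46, -32, 5, -17, 38, 48, -39] -> [-39, 48, 38, -17, 5, -32, 46, -6] -> [39, -48, -38, 17, -5, 32, -46, 6] -> [-48, -38, 17, -5, 32, -46, 6] -> [288, 228, -102, 30, -192, 276, -36] -> [-288, -228, 102, -30, 192, -276, 36]
  [-6, -34, 6, 44, -33] -> [-33, 44, 6, -34, -6] -> [33, -44, -6, 34, 6] -> [-44, -6, 34, 6] -> [264, 36, -204, -36] -> [-264, -36, 204, 36]
  [-50, -26, 27, -36, 37, 47, -48, -18] -> [-18, -48, 47, 37, -36, 27, -26, -50] -> [18, 48, -47, -37, 36, -27, 26, 50] -> [48, -47, -37, 36, -27, 26, 50] -> [-288, 282, 222, -216, 162, -156, -300] -> [288, -282, -222, 216, -162, 156, 300]
  [-22, -9, 29, -38, -34, -21] -> [-21, -34, -38, 29, -9, -22] -> [21, 34, 38, -29, 9, 22] -> [34, 38, -29, 9, 22] -> [-204, -228, 174, -54, -132] -> [204, 228, -174, 54, 132]
  [4, -23, 15, 35, 27] -> [27, 35, 15, -23, 4] -> [-27, -35, -15, 23, -4] -> [-35, -15, 23, -4] -> [210, 90, -138, 24] -> [-210, -90, 138, -24]
  [17, 11, 25, 27, 17, -22] -> [-22, 17, 27, 25, 11, 17] -> [22, -17, -27, -25, -11, -17] -> [-17, -27, -25, -11, -17] -> [102, 162, 150, 66, 102] -> [-102, -162, -150, -66, -102]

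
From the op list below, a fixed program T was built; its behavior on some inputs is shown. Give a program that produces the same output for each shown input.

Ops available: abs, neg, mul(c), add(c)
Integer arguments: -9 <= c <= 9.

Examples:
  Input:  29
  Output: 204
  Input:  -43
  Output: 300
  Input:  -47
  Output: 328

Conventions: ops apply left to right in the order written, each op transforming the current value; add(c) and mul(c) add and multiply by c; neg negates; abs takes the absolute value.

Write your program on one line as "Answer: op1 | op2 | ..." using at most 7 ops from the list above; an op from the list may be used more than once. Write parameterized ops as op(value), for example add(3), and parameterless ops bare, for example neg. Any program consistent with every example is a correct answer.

mul(7) | neg | add(-9) | add(8) | neg | abs

Check, running the answer program on each example:
  29 -> 203 -> -203 -> -212 -> -204 -> 204 -> 204
  -43 -> -301 -> 301 -> 292 -> 300 -> -300 -> 300
  -47 -> -329 -> 329 -> 320 -> 328 -> -328 -> 328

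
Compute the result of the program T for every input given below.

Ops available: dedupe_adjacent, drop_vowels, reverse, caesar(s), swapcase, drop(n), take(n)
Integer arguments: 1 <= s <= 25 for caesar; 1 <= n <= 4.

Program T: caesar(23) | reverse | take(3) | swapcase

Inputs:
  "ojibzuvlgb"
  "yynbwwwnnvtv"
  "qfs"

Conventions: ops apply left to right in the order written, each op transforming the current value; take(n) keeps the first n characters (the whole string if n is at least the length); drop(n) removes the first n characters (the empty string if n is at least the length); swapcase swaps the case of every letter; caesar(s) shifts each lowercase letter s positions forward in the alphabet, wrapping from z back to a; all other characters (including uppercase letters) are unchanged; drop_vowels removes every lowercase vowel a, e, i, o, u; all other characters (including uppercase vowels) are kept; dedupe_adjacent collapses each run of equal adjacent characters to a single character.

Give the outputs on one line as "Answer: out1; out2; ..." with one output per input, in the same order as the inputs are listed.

"YDI"; "SQS"; "PCN"

Execution, op by op:
  "ojibzuvlgb" -> "lgfywrsidy" -> "ydisrwyfgl" -> "ydi" -> "YDI"
  "yynbwwwnnvtv" -> "vvkytttkksqs" -> "sqskktttykvv" -> "sqs" -> "SQS"
  "qfs" -> "ncp" -> "pcn" -> "pcn" -> "PCN"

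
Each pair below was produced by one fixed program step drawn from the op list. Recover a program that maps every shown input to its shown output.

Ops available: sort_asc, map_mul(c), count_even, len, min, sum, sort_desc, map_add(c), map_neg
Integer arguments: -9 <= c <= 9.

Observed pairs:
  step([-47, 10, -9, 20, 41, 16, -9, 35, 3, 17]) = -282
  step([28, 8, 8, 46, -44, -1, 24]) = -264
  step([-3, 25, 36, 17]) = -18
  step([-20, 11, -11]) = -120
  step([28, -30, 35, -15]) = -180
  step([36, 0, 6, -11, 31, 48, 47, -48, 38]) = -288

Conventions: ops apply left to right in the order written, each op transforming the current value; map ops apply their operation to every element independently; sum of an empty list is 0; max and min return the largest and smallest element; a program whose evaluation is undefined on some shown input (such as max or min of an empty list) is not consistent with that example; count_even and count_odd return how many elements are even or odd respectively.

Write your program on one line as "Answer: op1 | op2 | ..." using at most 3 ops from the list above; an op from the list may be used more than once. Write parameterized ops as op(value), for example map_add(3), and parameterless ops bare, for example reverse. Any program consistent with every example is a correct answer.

sort_asc | map_mul(6) | min

Check, running the answer program on each example:
  [-47, 10, -9, 20, 41, 16, -9, 35, 3, 17] -> [-47, -9, -9, 3, 10, 16, 17, 20, 35, 41] -> [-282, -54, -54, 18, 60, 96, 102, 120, 210, 246] -> -282
  [28, 8, 8, 46, -44, -1, 24] -> [-44, -1, 8, 8, 24, 28, 46] -> [-264, -6, 48, 48, 144, 168, 276] -> -264
  [-3, 25, 36, 17] -> [-3, 17, 25, 36] -> [-18, 102, 150, 216] -> -18
  [-20, 11, -11] -> [-20, -11, 11] -> [-120, -66, 66] -> -120
  [28, -30, 35, -15] -> [-30, -15, 28, 35] -> [-180, -90, 168, 210] -> -180
  [36, 0, 6, -11, 31, 48, 47, -48, 38] -> [-48, -11, 0, 6, 31, 36, 38, 47, 48] -> [-288, -66, 0, 36, 186, 216, 228, 282, 288] -> -288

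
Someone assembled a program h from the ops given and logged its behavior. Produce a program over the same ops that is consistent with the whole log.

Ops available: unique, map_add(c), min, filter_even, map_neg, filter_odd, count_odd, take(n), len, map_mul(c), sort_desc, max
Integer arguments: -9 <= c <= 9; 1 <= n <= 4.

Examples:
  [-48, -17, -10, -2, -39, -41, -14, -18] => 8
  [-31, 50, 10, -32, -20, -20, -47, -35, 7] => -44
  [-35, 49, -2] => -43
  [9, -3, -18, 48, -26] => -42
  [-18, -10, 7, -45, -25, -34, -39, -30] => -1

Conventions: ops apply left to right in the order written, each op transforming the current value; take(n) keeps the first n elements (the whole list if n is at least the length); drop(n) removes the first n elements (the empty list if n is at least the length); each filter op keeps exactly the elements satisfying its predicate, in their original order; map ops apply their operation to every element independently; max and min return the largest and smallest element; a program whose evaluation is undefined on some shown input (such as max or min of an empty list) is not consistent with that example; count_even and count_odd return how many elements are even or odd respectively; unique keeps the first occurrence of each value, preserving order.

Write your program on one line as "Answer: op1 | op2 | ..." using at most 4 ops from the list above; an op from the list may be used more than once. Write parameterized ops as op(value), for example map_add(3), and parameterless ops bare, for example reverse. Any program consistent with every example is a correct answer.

map_add(-6) | map_neg | min

Check, running the answer program on each example:
  [-48, -17, -10, -2, -39, -41, -14, -18] -> [-54, -23, -16, -8, -45, -47, -20, -24] -> [54, 23, 16, 8, 45, 47, 20, 24] -> 8
  [-31, 50, 10, -32, -20, -20, -47, -35, 7] -> [-37, 44, 4, -38, -26, -26, -53, -41, 1] -> [37, -44, -4, 38, 26, 26, 53, 41, -1] -> -44
  [-35, 49, -2] -> [-41, 43, -8] -> [41, -43, 8] -> -43
  [9, -3, -18, 48, -26] -> [3, -9, -24, 42, -32] -> [-3, 9, 24, -42, 32] -> -42
  [-18, -10, 7, -45, -25, -34, -39, -30] -> [-24, -16, 1, -51, -31, -40, -45, -36] -> [24, 16, -1, 51, 31, 40, 45, 36] -> -1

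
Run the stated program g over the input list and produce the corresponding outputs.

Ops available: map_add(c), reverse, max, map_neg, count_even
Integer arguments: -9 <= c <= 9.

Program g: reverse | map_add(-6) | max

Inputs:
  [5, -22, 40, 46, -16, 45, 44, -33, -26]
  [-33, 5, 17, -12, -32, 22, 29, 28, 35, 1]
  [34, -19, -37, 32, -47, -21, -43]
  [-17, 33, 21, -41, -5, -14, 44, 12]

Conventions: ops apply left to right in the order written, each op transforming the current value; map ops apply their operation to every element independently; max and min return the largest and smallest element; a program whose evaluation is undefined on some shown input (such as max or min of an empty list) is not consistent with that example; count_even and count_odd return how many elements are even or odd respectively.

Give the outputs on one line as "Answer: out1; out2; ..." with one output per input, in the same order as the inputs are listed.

Execution, op by op:
  [5, -22, 40, 46, -16, 45, 44, -33, -26] -> [-26, -33, 44, 45, -16, 46, 40, -22, 5] -> [-32, -39, 38, 39, -22, 40, 34, -28, -1] -> 40
  [-33, 5, 17, -12, -32, 22, 29, 28, 35, 1] -> [1, 35, 28, 29, 22, -32, -12, 17, 5, -33] -> [-5, 29, 22, 23, 16, -38, -18, 11, -1, -39] -> 29
  [34, -19, -37, 32, -47, -21, -43] -> [-43, -21, -47, 32, -37, -19, 34] -> [-49, -27, -53, 26, -43, -25, 28] -> 28
  [-17, 33, 21, -41, -5, -14, 44, 12] -> [12, 44, -14, -5, -41, 21, 33, -17] -> [6, 38, -20, -11, -47, 15, 27, -23] -> 38

40; 29; 28; 38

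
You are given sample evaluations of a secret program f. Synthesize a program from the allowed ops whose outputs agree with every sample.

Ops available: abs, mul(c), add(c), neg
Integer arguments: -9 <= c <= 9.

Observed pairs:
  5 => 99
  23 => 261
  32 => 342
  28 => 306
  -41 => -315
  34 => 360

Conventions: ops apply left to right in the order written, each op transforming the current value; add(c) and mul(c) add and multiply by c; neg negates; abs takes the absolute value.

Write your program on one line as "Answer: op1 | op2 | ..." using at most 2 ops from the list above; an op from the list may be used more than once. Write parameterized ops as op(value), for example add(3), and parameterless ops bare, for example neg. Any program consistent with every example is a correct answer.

add(6) | mul(9)

Check, running the answer program on each example:
  5 -> 11 -> 99
  23 -> 29 -> 261
  32 -> 38 -> 342
  28 -> 34 -> 306
  -41 -> -35 -> -315
  34 -> 40 -> 360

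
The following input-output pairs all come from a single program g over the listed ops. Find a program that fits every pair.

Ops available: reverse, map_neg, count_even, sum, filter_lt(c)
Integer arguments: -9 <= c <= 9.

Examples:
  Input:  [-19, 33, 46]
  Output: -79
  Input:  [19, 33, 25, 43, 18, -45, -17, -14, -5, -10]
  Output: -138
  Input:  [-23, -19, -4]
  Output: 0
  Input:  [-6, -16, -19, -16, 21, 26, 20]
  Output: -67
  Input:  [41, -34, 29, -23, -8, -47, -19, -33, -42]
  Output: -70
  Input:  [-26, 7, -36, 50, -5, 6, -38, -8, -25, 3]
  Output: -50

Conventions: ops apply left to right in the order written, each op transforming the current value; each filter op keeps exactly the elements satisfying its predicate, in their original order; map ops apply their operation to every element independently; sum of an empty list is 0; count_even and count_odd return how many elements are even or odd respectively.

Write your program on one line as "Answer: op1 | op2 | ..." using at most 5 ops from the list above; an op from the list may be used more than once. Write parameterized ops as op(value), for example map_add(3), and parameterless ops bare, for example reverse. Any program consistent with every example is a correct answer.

reverse | map_neg | filter_lt(-9) | sum

Check, running the answer program on each example:
  [-19, 33, 46] -> [46, 33, -19] -> [-46, -33, 19] -> [-46, -33] -> -79
  [19, 33, 25, 43, 18, -45, -17, -14, -5, -10] -> [-10, -5, -14, -17, -45, 18, 43, 25, 33, 19] -> [10, 5, 14, 17, 45, -18, -43, -25, -33, -19] -> [-18, -43, -25, -33, -19] -> -138
  [-23, -19, -4] -> [-4, -19, -23] -> [4, 19, 23] -> [] -> 0
  [-6, -16, -19, -16, 21, 26, 20] -> [20, 26, 21, -16, -19, -16, -6] -> [-20, -26, -21, 16, 19, 16, 6] -> [-20, -26, -21] -> -67
  [41, -34, 29, -23, -8, -47, -19, -33, -42] -> [-42, -33, -19, -47, -8, -23, 29, -34, 41] -> [42, 33, 19, 47, 8, 23, -29, 34, -41] -> [-29, -41] -> -70
  [-26, 7, -36, 50, -5, 6, -38, -8, -25, 3] -> [3, -25, -8, -38, 6, -5, 50, -36, 7, -26] -> [-3, 25, 8, 38, -6, 5, -50, 36, -7, 26] -> [-50] -> -50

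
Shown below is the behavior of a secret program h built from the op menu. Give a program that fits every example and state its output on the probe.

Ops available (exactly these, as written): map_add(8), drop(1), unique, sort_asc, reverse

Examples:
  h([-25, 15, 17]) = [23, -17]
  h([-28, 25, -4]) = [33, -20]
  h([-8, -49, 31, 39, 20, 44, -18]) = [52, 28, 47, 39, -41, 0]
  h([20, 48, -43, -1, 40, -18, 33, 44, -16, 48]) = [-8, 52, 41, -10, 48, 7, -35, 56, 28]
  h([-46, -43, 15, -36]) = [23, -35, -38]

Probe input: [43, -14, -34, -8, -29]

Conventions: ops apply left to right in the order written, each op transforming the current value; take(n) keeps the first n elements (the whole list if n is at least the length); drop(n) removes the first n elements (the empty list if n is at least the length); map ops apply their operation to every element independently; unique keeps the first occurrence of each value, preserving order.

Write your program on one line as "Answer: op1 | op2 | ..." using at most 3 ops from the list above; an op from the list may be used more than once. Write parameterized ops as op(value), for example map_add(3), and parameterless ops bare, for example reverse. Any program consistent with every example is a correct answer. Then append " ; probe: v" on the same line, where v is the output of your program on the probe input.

map_add(8) | reverse | drop(1) ; probe: [0, -26, -6, 51]

Check, running the answer program on each example:
  [-25, 15, 17] -> [-17, 23, 25] -> [25, 23, -17] -> [23, -17]
  [-28, 25, -4] -> [-20, 33, 4] -> [4, 33, -20] -> [33, -20]
  [-8, -49, 31, 39, 20, 44, -18] -> [0, -41, 39, 47, 28, 52, -10] -> [-10, 52, 28, 47, 39, -41, 0] -> [52, 28, 47, 39, -41, 0]
  [20, 48, -43, -1, 40, -18, 33, 44, -16, 48] -> [28, 56, -35, 7, 48, -10, 41, 52, -8, 56] -> [56, -8, 52, 41, -10, 48, 7, -35, 56, 28] -> [-8, 52, 41, -10, 48, 7, -35, 56, 28]
  [-46, -43, 15, -36] -> [-38, -35, 23, -28] -> [-28, 23, -35, -38] -> [23, -35, -38]
  probe: [43, -14, -34, -8, -29] -> [51, -6, -26, 0, -21] -> [-21, 0, -26, -6, 51] -> [0, -26, -6, 51]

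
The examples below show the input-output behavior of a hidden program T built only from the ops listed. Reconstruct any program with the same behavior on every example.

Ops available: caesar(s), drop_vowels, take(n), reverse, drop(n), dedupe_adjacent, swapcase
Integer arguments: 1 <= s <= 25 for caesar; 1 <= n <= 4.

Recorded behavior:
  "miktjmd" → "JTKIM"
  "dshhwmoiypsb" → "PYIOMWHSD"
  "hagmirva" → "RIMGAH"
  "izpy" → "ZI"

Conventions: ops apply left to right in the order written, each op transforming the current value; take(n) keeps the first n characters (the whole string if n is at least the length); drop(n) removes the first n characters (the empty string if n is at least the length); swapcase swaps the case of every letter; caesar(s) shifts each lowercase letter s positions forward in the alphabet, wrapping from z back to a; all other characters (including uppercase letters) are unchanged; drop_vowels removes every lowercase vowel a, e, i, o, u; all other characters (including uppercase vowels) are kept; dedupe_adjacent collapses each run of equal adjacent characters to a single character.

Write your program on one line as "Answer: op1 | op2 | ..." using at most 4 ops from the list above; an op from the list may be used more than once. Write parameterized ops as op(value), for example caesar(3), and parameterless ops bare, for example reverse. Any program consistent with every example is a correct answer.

dedupe_adjacent | reverse | swapcase | drop(2)

Check, running the answer program on each example:
  "miktjmd" -> "miktjmd" -> "dmjtkim" -> "DMJTKIM" -> "JTKIM"
  "dshhwmoiypsb" -> "dshwmoiypsb" -> "bspyiomwhsd" -> "BSPYIOMWHSD" -> "PYIOMWHSD"
  "hagmirva" -> "hagmirva" -> "avrimgah" -> "AVRIMGAH" -> "RIMGAH"
  "izpy" -> "izpy" -> "ypzi" -> "YPZI" -> "ZI"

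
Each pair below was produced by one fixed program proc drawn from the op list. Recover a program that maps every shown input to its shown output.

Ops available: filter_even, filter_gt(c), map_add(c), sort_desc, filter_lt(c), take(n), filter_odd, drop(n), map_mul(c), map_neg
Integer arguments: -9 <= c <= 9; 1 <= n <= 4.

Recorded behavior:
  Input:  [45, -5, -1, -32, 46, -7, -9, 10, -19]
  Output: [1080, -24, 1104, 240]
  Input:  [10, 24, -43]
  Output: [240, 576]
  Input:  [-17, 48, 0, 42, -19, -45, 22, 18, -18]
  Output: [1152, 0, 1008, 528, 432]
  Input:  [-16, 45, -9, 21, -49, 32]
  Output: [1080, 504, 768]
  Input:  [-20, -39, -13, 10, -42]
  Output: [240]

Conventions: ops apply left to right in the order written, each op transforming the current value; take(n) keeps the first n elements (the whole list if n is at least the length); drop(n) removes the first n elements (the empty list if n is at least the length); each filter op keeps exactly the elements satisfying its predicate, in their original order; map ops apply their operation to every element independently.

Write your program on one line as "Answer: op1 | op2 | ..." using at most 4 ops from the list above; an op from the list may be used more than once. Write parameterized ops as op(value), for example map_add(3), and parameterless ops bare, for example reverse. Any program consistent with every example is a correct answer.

map_mul(8) | map_neg | filter_lt(9) | map_mul(-3)

Check, running the answer program on each example:
  [45, -5, -1, -32, 46, -7, -9, 10, -19] -> [360, -40, -8, -256, 368, -56, -72, 80, -152] -> [-360, 40, 8, 256, -368, 56, 72, -80, 152] -> [-360, 8, -368, -80] -> [1080, -24, 1104, 240]
  [10, 24, -43] -> [80, 192, -344] -> [-80, -192, 344] -> [-80, -192] -> [240, 576]
  [-17, 48, 0, 42, -19, -45, 22, 18, -18] -> [-136, 384, 0, 336, -152, -360, 176, 144, -144] -> [136, -384, 0, -336, 152, 360, -176, -144, 144] -> [-384, 0, -336, -176, -144] -> [1152, 0, 1008, 528, 432]
  [-16, 45, -9, 21, -49, 32] -> [-128, 360, -72, 168, -392, 256] -> [128, -360, 72, -168, 392, -256] -> [-360, -168, -256] -> [1080, 504, 768]
  [-20, -39, -13, 10, -42] -> [-160, -312, -104, 80, -336] -> [160, 312, 104, -80, 336] -> [-80] -> [240]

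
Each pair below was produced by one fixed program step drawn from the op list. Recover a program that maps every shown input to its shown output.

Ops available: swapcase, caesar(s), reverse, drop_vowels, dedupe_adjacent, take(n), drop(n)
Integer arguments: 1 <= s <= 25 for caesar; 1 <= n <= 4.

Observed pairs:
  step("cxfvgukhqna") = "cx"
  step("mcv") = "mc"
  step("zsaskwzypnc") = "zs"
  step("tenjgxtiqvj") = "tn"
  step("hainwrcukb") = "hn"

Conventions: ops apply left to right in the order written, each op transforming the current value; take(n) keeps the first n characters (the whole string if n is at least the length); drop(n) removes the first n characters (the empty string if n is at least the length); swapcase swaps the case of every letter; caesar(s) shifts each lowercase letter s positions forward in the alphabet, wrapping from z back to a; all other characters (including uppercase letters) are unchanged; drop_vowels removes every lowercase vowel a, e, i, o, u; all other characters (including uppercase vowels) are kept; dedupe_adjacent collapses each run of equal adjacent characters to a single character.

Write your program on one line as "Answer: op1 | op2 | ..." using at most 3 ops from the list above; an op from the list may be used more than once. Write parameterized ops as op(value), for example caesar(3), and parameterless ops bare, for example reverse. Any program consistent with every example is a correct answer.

drop_vowels | take(2)

Check, running the answer program on each example:
  "cxfvgukhqna" -> "cxfvgkhqn" -> "cx"
  "mcv" -> "mcv" -> "mc"
  "zsaskwzypnc" -> "zsskwzypnc" -> "zs"
  "tenjgxtiqvj" -> "tnjgxtqvj" -> "tn"
  "hainwrcukb" -> "hnwrckb" -> "hn"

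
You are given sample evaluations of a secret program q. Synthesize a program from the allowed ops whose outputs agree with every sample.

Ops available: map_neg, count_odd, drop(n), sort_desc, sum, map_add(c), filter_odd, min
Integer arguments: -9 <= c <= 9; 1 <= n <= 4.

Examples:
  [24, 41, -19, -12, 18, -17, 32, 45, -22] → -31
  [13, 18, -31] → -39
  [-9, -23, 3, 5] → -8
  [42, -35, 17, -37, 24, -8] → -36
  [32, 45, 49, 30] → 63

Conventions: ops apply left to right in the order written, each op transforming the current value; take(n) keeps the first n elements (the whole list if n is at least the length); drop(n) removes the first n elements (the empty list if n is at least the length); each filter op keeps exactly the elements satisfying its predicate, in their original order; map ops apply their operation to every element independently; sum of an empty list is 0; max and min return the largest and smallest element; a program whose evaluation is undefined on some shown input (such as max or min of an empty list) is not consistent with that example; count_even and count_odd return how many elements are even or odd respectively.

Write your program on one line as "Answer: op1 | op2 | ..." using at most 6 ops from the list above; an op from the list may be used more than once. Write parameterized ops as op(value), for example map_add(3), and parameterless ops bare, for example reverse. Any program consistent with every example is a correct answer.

drop(2) | map_neg | map_add(8) | sort_desc | map_neg | sum

Check, running the answer program on each example:
  [24, 41, -19, -12, 18, -17, 32, 45, -22] -> [-19, -12, 18, -17, 32, 45, -22] -> [19, 12, -18, 17, -32, -45, 22] -> [27, 20, -10, 25, -24, -37, 30] -> [30, 27, 25, 20, -10, -24, -37] -> [-30, -27, -25, -20, 10, 24, 37] -> -31
  [13, 18, -31] -> [-31] -> [31] -> [39] -> [39] -> [-39] -> -39
  [-9, -23, 3, 5] -> [3, 5] -> [-3, -5] -> [5, 3] -> [5, 3] -> [-5, -3] -> -8
  [42, -35, 17, -37, 24, -8] -> [17, -37, 24, -8] -> [-17, 37, -24, 8] -> [-9, 45, -16, 16] -> [45, 16, -9, -16] -> [-45, -16, 9, 16] -> -36
  [32, 45, 49, 30] -> [49, 30] -> [-49, -30] -> [-41, -22] -> [-22, -41] -> [22, 41] -> 63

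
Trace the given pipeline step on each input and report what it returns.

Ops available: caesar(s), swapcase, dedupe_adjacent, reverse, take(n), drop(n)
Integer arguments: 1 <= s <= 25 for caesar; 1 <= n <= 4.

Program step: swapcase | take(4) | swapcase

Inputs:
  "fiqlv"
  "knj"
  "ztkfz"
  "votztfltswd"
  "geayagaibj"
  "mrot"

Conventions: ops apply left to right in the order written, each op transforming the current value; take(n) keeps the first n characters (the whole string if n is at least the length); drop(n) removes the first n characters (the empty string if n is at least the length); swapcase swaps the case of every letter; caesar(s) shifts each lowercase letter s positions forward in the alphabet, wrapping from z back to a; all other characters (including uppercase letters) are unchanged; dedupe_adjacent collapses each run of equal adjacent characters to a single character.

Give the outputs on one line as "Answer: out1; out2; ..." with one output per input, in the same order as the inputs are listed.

"fiql"; "knj"; "ztkf"; "votz"; "geay"; "mrot"

Execution, op by op:
  "fiqlv" -> "FIQLV" -> "FIQL" -> "fiql"
  "knj" -> "KNJ" -> "KNJ" -> "knj"
  "ztkfz" -> "ZTKFZ" -> "ZTKF" -> "ztkf"
  "votztfltswd" -> "VOTZTFLTSWD" -> "VOTZ" -> "votz"
  "geayagaibj" -> "GEAYAGAIBJ" -> "GEAY" -> "geay"
  "mrot" -> "MROT" -> "MROT" -> "mrot"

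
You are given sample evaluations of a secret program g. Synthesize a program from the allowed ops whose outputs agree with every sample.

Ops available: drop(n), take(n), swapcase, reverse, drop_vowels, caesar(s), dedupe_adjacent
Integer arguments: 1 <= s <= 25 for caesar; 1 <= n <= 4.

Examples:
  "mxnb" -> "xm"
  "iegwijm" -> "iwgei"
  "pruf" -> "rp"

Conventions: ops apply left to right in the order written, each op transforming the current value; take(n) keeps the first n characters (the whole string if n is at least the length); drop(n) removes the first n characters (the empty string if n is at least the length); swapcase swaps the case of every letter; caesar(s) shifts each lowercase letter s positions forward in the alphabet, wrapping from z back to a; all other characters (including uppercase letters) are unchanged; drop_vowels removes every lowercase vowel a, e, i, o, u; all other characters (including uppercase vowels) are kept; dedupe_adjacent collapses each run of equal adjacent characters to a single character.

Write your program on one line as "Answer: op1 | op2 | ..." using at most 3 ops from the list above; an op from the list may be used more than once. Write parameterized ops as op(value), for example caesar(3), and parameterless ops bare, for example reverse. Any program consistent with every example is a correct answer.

reverse | drop(2)

Check, running the answer program on each example:
  "mxnb" -> "bnxm" -> "xm"
  "iegwijm" -> "mjiwgei" -> "iwgei"
  "pruf" -> "furp" -> "rp"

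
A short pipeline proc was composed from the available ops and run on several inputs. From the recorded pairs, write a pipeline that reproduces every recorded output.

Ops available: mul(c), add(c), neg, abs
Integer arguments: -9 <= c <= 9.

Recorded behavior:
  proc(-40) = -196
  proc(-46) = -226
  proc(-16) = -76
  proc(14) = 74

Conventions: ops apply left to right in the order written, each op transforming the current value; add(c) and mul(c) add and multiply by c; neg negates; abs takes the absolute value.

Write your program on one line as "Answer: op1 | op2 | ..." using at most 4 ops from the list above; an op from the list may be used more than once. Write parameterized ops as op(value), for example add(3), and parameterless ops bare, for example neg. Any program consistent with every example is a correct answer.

mul(5) | add(3) | add(1)

Check, running the answer program on each example:
  -40 -> -200 -> -197 -> -196
  -46 -> -230 -> -227 -> -226
  -16 -> -80 -> -77 -> -76
  14 -> 70 -> 73 -> 74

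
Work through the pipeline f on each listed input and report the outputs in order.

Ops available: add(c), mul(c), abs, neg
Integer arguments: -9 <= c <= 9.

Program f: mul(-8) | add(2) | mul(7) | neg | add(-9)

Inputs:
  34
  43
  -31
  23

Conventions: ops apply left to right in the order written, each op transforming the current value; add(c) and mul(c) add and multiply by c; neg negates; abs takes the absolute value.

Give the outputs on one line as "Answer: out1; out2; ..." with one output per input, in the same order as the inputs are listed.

1881; 2385; -1759; 1265

Execution, op by op:
  34 -> -272 -> -270 -> -1890 -> 1890 -> 1881
  43 -> -344 -> -342 -> -2394 -> 2394 -> 2385
  -31 -> 248 -> 250 -> 1750 -> -1750 -> -1759
  23 -> -184 -> -182 -> -1274 -> 1274 -> 1265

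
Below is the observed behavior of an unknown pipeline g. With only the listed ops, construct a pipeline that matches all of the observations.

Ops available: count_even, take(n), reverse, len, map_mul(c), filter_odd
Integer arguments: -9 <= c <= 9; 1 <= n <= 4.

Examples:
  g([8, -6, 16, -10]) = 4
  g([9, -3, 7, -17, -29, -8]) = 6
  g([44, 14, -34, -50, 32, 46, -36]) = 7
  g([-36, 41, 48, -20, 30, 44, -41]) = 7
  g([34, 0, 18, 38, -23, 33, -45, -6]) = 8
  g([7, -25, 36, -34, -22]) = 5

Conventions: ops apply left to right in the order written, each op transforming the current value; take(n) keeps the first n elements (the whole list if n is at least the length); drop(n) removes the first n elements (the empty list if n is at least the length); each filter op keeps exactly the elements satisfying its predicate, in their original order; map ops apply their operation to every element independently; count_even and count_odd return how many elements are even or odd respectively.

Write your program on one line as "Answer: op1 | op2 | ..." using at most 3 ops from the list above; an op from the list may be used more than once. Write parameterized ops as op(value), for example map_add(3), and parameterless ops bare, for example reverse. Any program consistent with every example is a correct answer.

map_mul(-6) | count_even

Check, running the answer program on each example:
  [8, -6, 16, -10] -> [-48, 36, -96, 60] -> 4
  [9, -3, 7, -17, -29, -8] -> [-54, 18, -42, 102, 174, 48] -> 6
  [44, 14, -34, -50, 32, 46, -36] -> [-264, -84, 204, 300, -192, -276, 216] -> 7
  [-36, 41, 48, -20, 30, 44, -41] -> [216, -246, -288, 120, -180, -264, 246] -> 7
  [34, 0, 18, 38, -23, 33, -45, -6] -> [-204, 0, -108, -228, 138, -198, 270, 36] -> 8
  [7, -25, 36, -34, -22] -> [-42, 150, -216, 204, 132] -> 5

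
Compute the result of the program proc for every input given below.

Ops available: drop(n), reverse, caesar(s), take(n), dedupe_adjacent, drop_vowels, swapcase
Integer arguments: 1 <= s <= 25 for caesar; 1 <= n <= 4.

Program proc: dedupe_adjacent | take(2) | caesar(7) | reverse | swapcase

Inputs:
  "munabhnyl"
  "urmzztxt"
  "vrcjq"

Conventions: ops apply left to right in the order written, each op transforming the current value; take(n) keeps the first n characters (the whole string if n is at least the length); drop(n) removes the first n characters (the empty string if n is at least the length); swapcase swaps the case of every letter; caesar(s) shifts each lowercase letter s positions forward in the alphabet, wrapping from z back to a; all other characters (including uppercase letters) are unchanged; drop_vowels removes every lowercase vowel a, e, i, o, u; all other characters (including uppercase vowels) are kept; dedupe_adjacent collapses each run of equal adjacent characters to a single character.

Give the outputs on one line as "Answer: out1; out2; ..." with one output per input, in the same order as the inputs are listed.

Execution, op by op:
  "munabhnyl" -> "munabhnyl" -> "mu" -> "tb" -> "bt" -> "BT"
  "urmzztxt" -> "urmztxt" -> "ur" -> "by" -> "yb" -> "YB"
  "vrcjq" -> "vrcjq" -> "vr" -> "cy" -> "yc" -> "YC"

"BT"; "YB"; "YC"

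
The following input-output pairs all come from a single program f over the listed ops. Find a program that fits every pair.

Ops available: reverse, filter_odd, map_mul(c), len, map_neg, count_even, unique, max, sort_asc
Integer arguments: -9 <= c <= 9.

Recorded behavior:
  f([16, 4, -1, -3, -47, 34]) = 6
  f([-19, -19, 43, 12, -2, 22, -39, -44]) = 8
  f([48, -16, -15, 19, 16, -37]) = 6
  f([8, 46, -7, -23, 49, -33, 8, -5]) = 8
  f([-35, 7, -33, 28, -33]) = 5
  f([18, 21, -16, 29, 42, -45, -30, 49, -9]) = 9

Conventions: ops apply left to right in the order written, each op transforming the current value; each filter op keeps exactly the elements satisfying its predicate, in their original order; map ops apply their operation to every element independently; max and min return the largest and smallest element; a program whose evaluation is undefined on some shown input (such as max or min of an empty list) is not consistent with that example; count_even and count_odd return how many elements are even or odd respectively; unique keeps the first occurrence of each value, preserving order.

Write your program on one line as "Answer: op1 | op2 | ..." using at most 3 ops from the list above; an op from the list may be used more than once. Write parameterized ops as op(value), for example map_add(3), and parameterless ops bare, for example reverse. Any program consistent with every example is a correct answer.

reverse | map_mul(-6) | count_even

Check, running the answer program on each example:
  [16, 4, -1, -3, -47, 34] -> [34, -47, -3, -1, 4, 16] -> [-204, 282, 18, 6, -24, -96] -> 6
  [-19, -19, 43, 12, -2, 22, -39, -44] -> [-44, -39, 22, -2, 12, 43, -19, -19] -> [264, 234, -132, 12, -72, -258, 114, 114] -> 8
  [48, -16, -15, 19, 16, -37] -> [-37, 16, 19, -15, -16, 48] -> [222, -96, -114, 90, 96, -288] -> 6
  [8, 46, -7, -23, 49, -33, 8, -5] -> [-5, 8, -33, 49, -23, -7, 46, 8] -> [30, -48, 198, -294, 138, 42, -276, -48] -> 8
  [-35, 7, -33, 28, -33] -> [-33, 28, -33, 7, -35] -> [198, -168, 198, -42, 210] -> 5
  [18, 21, -16, 29, 42, -45, -30, 49, -9] -> [-9, 49, -30, -45, 42, 29, -16, 21, 18] -> [54, -294, 180, 270, -252, -174, 96, -126, -108] -> 9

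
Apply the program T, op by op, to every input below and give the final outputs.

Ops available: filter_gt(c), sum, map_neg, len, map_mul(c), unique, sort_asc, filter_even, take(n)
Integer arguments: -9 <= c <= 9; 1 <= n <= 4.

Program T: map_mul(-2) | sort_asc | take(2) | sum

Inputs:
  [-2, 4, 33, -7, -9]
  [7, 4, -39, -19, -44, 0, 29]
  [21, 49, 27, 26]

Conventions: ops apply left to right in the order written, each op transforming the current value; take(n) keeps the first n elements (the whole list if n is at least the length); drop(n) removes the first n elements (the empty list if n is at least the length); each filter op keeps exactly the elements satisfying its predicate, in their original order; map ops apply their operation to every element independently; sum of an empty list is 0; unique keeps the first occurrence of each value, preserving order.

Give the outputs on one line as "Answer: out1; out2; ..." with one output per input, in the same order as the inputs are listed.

-74; -72; -152

Execution, op by op:
  [-2, 4, 33, -7, -9] -> [4, -8, -66, 14, 18] -> [-66, -8, 4, 14, 18] -> [-66, -8] -> -74
  [7, 4, -39, -19, -44, 0, 29] -> [-14, -8, 78, 38, 88, 0, -58] -> [-58, -14, -8, 0, 38, 78, 88] -> [-58, -14] -> -72
  [21, 49, 27, 26] -> [-42, -98, -54, -52] -> [-98, -54, -52, -42] -> [-98, -54] -> -152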